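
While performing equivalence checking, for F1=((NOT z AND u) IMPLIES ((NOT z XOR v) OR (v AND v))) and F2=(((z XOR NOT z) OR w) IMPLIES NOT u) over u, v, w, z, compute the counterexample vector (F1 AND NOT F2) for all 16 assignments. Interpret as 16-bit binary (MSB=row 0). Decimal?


F1 = ((NOT z AND u) IMPLIES ((NOT z XOR v) OR (v AND v)))
F2 = (((z XOR NOT z) OR w) IMPLIES NOT u)
Counterexample to F1=>F2 is where F1=1 and F2=0.
Evaluate each row (bits = u,v,w,z, MSB first):
  row 0 [0000]: F1=1 F2=1 -> F1&~F2 -> 0
  row 1 [0001]: F1=1 F2=1 -> F1&~F2 -> 0
  row 2 [0010]: F1=1 F2=1 -> F1&~F2 -> 0
  row 3 [0011]: F1=1 F2=1 -> F1&~F2 -> 0
  row 4 [0100]: F1=1 F2=1 -> F1&~F2 -> 0
  row 5 [0101]: F1=1 F2=1 -> F1&~F2 -> 0
  row 6 [0110]: F1=1 F2=1 -> F1&~F2 -> 0
  row 7 [0111]: F1=1 F2=1 -> F1&~F2 -> 0
  row 8 [1000]: F1=1 F2=0 -> F1&~F2 -> 1
  row 9 [1001]: F1=1 F2=0 -> F1&~F2 -> 1
  row 10 [1010]: F1=1 F2=0 -> F1&~F2 -> 1
  row 11 [1011]: F1=1 F2=0 -> F1&~F2 -> 1
  row 12 [1100]: F1=1 F2=0 -> F1&~F2 -> 1
  row 13 [1101]: F1=1 F2=0 -> F1&~F2 -> 1
  row 14 [1110]: F1=1 F2=0 -> F1&~F2 -> 1
  row 15 [1111]: F1=1 F2=0 -> F1&~F2 -> 1
Full result column, 4 rows per line (u,v fixed per line; w,z runs 00..11 left to right):
  rows 0-3 [u,v=00]: 0000  = hex 0
  rows 4-7 [u,v=01]: 0000  = hex 0
  rows 8-11 [u,v=10]: 1111  = hex F
  rows 12-15 [u,v=11]: 1111  = hex F
Counterexample vector (row 0 .. row 15) = 0000000011111111
Output column grouped in 4s = 0000 0000 1111 1111 = 0x00FF
Convert to decimal digit by digit (value = value*16 + digit):
  0 -> 0
  0*16 + 0 = 0
  0*16 + 15 (F) = 15
  15*16 + 15 (F) = 255
Decimal = 255

255


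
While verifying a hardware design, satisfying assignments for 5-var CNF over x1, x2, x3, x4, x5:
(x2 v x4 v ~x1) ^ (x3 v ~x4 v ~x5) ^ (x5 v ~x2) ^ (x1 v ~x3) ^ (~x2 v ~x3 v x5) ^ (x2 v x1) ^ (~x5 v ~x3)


CNF with 7 clauses over 5 vars (32 assignments).
An assignment satisfies CNF iff every clause has >=1 true literal.
Check each row (bits = x1,x2,x3,x4,x5; clause T/F shown):
  row 0 [00000]: clauses=TTTTTFT -> 0
  row 1 [00001]: clauses=TTTTTFT -> 0
  row 2 [00010]: clauses=TTTTTFT -> 0
  row 3 [00011]: clauses=TFTTTFT -> 0
  row 4 [00100]: clauses=TTTFTFT -> 0
  row 5 [00101]: clauses=TTTFTFF -> 0
  row 6 [00110]: clauses=TTTFTFT -> 0
  row 7 [00111]: clauses=TTTFTFF -> 0
  row 8 [01000]: clauses=TTFTTTT -> 0
  row 9 [01001]: clauses=TTTTTTT -> 1
  row 10 [01010]: clauses=TTFTTTT -> 0
  row 11 [01011]: clauses=TFTTTTT -> 0
  row 12 [01100]: clauses=TTFFFTT -> 0
  row 13 [01101]: clauses=TTTFTTF -> 0
  row 14 [01110]: clauses=TTFFFTT -> 0
  row 15 [01111]: clauses=TTTFTTF -> 0
  row 16 [10000]: clauses=FTTTTTT -> 0
  row 17 [10001]: clauses=FTTTTTT -> 0
  row 18 [10010]: clauses=TTTTTTT -> 1
  row 19 [10011]: clauses=TFTTTTT -> 0
  row 20 [10100]: clauses=FTTTTTT -> 0
  row 21 [10101]: clauses=FTTTTTF -> 0
  row 22 [10110]: clauses=TTTTTTT -> 1
  row 23 [10111]: clauses=TTTTTTF -> 0
  row 24 [11000]: clauses=TTFTTTT -> 0
  row 25 [11001]: clauses=TTTTTTT -> 1
  row 26 [11010]: clauses=TTFTTTT -> 0
  row 27 [11011]: clauses=TFTTTTT -> 0
  row 28 [11100]: clauses=TTFTFTT -> 0
  row 29 [11101]: clauses=TTTTTTF -> 0
  row 30 [11110]: clauses=TTFTFTT -> 0
  row 31 [11111]: clauses=TTTTTTF -> 0
Full result column, 8 rows per line (x1,x2 fixed per line; x3,x4,x5 runs 000..111 left to right):
  rows 0-7 [x1,x2=00]: 00000000  (ones: 0)
  rows 8-15 [x1,x2=01]: 01000000  (ones: 1)
  rows 16-23 [x1,x2=10]: 00100010  (ones: 2)
  rows 24-31 [x1,x2=11]: 01000000  (ones: 1)
Satisfying assignments = 0+1+2+1 = 4

4


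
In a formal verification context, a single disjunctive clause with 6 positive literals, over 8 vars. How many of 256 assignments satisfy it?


Step 1: Total=2^8=256
Step 2: Unsat when all 6 false: 2^2=4
Step 3: Sat=256-4=252

252


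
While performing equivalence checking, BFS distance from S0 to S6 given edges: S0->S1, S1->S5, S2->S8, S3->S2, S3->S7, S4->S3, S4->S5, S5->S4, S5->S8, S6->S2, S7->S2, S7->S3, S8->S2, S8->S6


BFS layer-by-layer from S0:
  dist 0: {S0}
  dist 1: {S1}
  dist 2: {S5}
  dist 3: {S4, S8}
  dist 4: {S2, S3, S6}
  -> S6 reached at distance 4
Shortest path length = 4

4


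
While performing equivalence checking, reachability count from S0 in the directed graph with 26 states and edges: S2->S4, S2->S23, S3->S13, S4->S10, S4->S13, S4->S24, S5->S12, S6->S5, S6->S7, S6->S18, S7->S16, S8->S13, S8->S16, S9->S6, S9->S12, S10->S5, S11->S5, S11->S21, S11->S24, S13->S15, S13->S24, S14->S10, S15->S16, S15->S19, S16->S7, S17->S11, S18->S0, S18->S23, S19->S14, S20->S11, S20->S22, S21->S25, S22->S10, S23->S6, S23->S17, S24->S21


BFS from S0:
  layer 0: {S0}
Reachable set: {S0}
Count = 1

1


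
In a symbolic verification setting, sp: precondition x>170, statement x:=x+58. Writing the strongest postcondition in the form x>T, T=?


Formula: sp(P, x:=E) = exists old_x. (x = E[old_x/x]) AND P[old_x/x] (old_x is the value of x before the assignment; eliminate old_x by solving x = E[old_x/x] for old_x)
Step 1: Precondition P: x>170, i.e. old_x > 170
Step 2: Assignment gives x = old_x + 58, so old_x = x - 58
Step 3: Substitute into P: x - 58 > 170
Step 4: Simplify: x > 170+58 = 228

228


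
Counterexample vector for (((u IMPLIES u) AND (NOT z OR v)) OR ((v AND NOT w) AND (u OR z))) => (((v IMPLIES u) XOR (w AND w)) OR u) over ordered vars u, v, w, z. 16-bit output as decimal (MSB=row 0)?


F1 = (((u IMPLIES u) AND (NOT z OR v)) OR ((v AND NOT w) AND (u OR z)))
F2 = (((v IMPLIES u) XOR (w AND w)) OR u)
Counterexample to F1=>F2 is where F1=1 and F2=0.
Evaluate each row (bits = u,v,w,z, MSB first):
  row 0 [0000]: F1=1 F2=1 -> F1&~F2 -> 0
  row 1 [0001]: F1=0 F2=1 -> F1&~F2 -> 0
  row 2 [0010]: F1=1 F2=0 -> F1&~F2 -> 1
  row 3 [0011]: F1=0 F2=0 -> F1&~F2 -> 0
  row 4 [0100]: F1=1 F2=0 -> F1&~F2 -> 1
  row 5 [0101]: F1=1 F2=0 -> F1&~F2 -> 1
  row 6 [0110]: F1=1 F2=1 -> F1&~F2 -> 0
  row 7 [0111]: F1=1 F2=1 -> F1&~F2 -> 0
  row 8 [1000]: F1=1 F2=1 -> F1&~F2 -> 0
  row 9 [1001]: F1=0 F2=1 -> F1&~F2 -> 0
  row 10 [1010]: F1=1 F2=1 -> F1&~F2 -> 0
  row 11 [1011]: F1=0 F2=1 -> F1&~F2 -> 0
  row 12 [1100]: F1=1 F2=1 -> F1&~F2 -> 0
  row 13 [1101]: F1=1 F2=1 -> F1&~F2 -> 0
  row 14 [1110]: F1=1 F2=1 -> F1&~F2 -> 0
  row 15 [1111]: F1=1 F2=1 -> F1&~F2 -> 0
Full result column, 4 rows per line (u,v fixed per line; w,z runs 00..11 left to right):
  rows 0-3 [u,v=00]: 0010  = hex 2
  rows 4-7 [u,v=01]: 1100  = hex C
  rows 8-11 [u,v=10]: 0000  = hex 0
  rows 12-15 [u,v=11]: 0000  = hex 0
Counterexample vector (row 0 .. row 15) = 0010110000000000
Output column grouped in 4s = 0010 1100 0000 0000 = 0x2C00
Convert to decimal digit by digit (value = value*16 + digit):
  2 -> 2
  2*16 + 12 (C) = 44
  44*16 + 0 = 704
  704*16 + 0 = 11264
Decimal = 11264

11264


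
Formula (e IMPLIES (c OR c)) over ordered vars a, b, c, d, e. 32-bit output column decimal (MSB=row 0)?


Formula: (e IMPLIES (c OR c)) over a, b, c, d, e (32 rows)
Evaluate each row (bits = a,b,c,d,e, MSB first):
  row 0 [00000]: (0 IMPLIES (0 OR 0)) -> 1
  row 1 [00001]: (1 IMPLIES (0 OR 0)) -> 0
  row 2 [00010]: (0 IMPLIES (0 OR 0)) -> 1
  row 3 [00011]: (1 IMPLIES (0 OR 0)) -> 0
  row 4 [00100]: (0 IMPLIES (1 OR 1)) -> 1
  row 5 [00101]: (1 IMPLIES (1 OR 1)) -> 1
  row 6 [00110]: (0 IMPLIES (1 OR 1)) -> 1
  row 7 [00111]: (1 IMPLIES (1 OR 1)) -> 1
  row 8 [01000]: (0 IMPLIES (0 OR 0)) -> 1
  row 9 [01001]: (1 IMPLIES (0 OR 0)) -> 0
  row 10 [01010]: (0 IMPLIES (0 OR 0)) -> 1
  row 11 [01011]: (1 IMPLIES (0 OR 0)) -> 0
  row 12 [01100]: (0 IMPLIES (1 OR 1)) -> 1
  row 13 [01101]: (1 IMPLIES (1 OR 1)) -> 1
  row 14 [01110]: (0 IMPLIES (1 OR 1)) -> 1
  row 15 [01111]: (1 IMPLIES (1 OR 1)) -> 1
  row 16 [10000]: (0 IMPLIES (0 OR 0)) -> 1
  row 17 [10001]: (1 IMPLIES (0 OR 0)) -> 0
  row 18 [10010]: (0 IMPLIES (0 OR 0)) -> 1
  row 19 [10011]: (1 IMPLIES (0 OR 0)) -> 0
  row 20 [10100]: (0 IMPLIES (1 OR 1)) -> 1
  row 21 [10101]: (1 IMPLIES (1 OR 1)) -> 1
  row 22 [10110]: (0 IMPLIES (1 OR 1)) -> 1
  row 23 [10111]: (1 IMPLIES (1 OR 1)) -> 1
  row 24 [11000]: (0 IMPLIES (0 OR 0)) -> 1
  row 25 [11001]: (1 IMPLIES (0 OR 0)) -> 0
  row 26 [11010]: (0 IMPLIES (0 OR 0)) -> 1
  row 27 [11011]: (1 IMPLIES (0 OR 0)) -> 0
  row 28 [11100]: (0 IMPLIES (1 OR 1)) -> 1
  row 29 [11101]: (1 IMPLIES (1 OR 1)) -> 1
  row 30 [11110]: (0 IMPLIES (1 OR 1)) -> 1
  row 31 [11111]: (1 IMPLIES (1 OR 1)) -> 1
Full result column, 4 rows per line (a,b,c fixed per line; d,e runs 00..11 left to right):
  rows 0-3 [a,b,c=000]: 1010  = hex A
  rows 4-7 [a,b,c=001]: 1111  = hex F
  rows 8-11 [a,b,c=010]: 1010  = hex A
  rows 12-15 [a,b,c=011]: 1111  = hex F
  rows 16-19 [a,b,c=100]: 1010  = hex A
  rows 20-23 [a,b,c=101]: 1111  = hex F
  rows 24-27 [a,b,c=110]: 1010  = hex A
  rows 28-31 [a,b,c=111]: 1111  = hex F
Output column (row 0 .. row 31) = 10101111101011111010111110101111
Output column grouped in 4s = 1010 1111 1010 1111 1010 1111 1010 1111 = 0xAFAFAFAF
Convert to decimal digit by digit (value = value*16 + digit):
  A -> 10
  10*16 + 15 (F) = 175
  175*16 + 10 (A) = 2810
  2810*16 + 15 (F) = 44975
  44975*16 + 10 (A) = 719610
  719610*16 + 15 (F) = 11513775
  11513775*16 + 10 (A) = 184220410
  184220410*16 + 15 (F) = 2947526575
Decimal = 2947526575

2947526575


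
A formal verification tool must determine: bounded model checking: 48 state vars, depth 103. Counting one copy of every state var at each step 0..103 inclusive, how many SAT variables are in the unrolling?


BMC unrolls to depth k, creating one copy of each state var for steps 0..k.
Step count = 103 + 1 = 104 (steps 0 through 103)
Vars per step = 48
Total = 48 * 104 = 4992

4992


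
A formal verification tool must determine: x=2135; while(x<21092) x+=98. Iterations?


Step 1: x goes from 2135 toward 21092 by 98; the body runs while x<21092, so iterations = ceil((bound-start)/step)
Step 2: Distance=18957
Step 3: ceil(18957/98)=194

194


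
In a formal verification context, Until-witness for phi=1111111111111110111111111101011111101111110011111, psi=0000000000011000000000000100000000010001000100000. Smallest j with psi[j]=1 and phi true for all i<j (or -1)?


(phi U psi) at 0: need smallest j with psi[j]=1 and phi[i]=1 for all i in [0,j).
Scan from step 0:
  step 0: phi=1, psi=0 -> continue
  step 1: phi=1, psi=0 -> continue
  step 2: phi=1, psi=0 -> continue
  step 3: phi=1, psi=0 -> continue
  step 11: psi=1 and phi held for [0,11) -> witness found
Witness step = 11

11


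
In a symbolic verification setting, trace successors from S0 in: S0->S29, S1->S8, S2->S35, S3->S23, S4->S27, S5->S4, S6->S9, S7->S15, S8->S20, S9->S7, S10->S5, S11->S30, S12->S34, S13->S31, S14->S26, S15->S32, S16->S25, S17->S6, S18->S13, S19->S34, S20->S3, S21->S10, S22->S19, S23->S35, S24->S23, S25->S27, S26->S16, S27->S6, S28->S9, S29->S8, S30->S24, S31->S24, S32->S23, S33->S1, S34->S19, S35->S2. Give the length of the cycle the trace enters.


Trace from S0 until a state repeats:
  S0 -> S29 -> S8 -> S20 -> S3 -> S23 -> S35 -> S2 -> S35
S35 first seen at step 6, revisited at step 8.
Cycle length = 8 - 6 = 2

2


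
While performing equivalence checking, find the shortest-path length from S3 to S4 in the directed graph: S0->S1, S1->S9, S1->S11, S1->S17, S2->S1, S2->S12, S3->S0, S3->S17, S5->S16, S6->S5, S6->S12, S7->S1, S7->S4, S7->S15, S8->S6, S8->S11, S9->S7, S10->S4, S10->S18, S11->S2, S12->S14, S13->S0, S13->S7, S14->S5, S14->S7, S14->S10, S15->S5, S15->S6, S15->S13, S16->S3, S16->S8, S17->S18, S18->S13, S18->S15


BFS layer-by-layer from S3:
  dist 0: {S3}
  dist 1: {S0, S17}
  dist 2: {S1, S18}
  dist 3: {S9, S11, S13, S15}
  dist 4: {S2, S5, S6, S7}
  dist 5: {S4, S12, S16}
  -> S4 reached at distance 5
Shortest path length = 5

5


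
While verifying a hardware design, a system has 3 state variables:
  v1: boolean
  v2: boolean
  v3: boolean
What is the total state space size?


State space = product of domain sizes of all variables.
Domain sizes:
  v1 (boolean): 2
  v2 (boolean): 2
  v3 (boolean): 2
Product = 2 * 2 * 2 = 8

8


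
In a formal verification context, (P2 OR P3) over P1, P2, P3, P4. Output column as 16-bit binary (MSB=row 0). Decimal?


Formula: (P2 OR P3) over P1, P2, P3, P4 (16 rows)
Evaluate each row (bits = P1,P2,P3,P4, MSB first):
  row 0 [0000]: (0 OR 0) -> 0
  row 1 [0001]: (0 OR 0) -> 0
  row 2 [0010]: (0 OR 1) -> 1
  row 3 [0011]: (0 OR 1) -> 1
  row 4 [0100]: (1 OR 0) -> 1
  row 5 [0101]: (1 OR 0) -> 1
  row 6 [0110]: (1 OR 1) -> 1
  row 7 [0111]: (1 OR 1) -> 1
  row 8 [1000]: (0 OR 0) -> 0
  row 9 [1001]: (0 OR 0) -> 0
  row 10 [1010]: (0 OR 1) -> 1
  row 11 [1011]: (0 OR 1) -> 1
  row 12 [1100]: (1 OR 0) -> 1
  row 13 [1101]: (1 OR 0) -> 1
  row 14 [1110]: (1 OR 1) -> 1
  row 15 [1111]: (1 OR 1) -> 1
Full result column, 4 rows per line (P1,P2 fixed per line; P3,P4 runs 00..11 left to right):
  rows 0-3 [P1,P2=00]: 0011  = hex 3
  rows 4-7 [P1,P2=01]: 1111  = hex F
  rows 8-11 [P1,P2=10]: 0011  = hex 3
  rows 12-15 [P1,P2=11]: 1111  = hex F
Output column (row 0 .. row 15) = 0011111100111111
Output column grouped in 4s = 0011 1111 0011 1111 = 0x3F3F
Convert to decimal digit by digit (value = value*16 + digit):
  3 -> 3
  3*16 + 15 (F) = 63
  63*16 + 3 = 1011
  1011*16 + 15 (F) = 16191
Decimal = 16191

16191


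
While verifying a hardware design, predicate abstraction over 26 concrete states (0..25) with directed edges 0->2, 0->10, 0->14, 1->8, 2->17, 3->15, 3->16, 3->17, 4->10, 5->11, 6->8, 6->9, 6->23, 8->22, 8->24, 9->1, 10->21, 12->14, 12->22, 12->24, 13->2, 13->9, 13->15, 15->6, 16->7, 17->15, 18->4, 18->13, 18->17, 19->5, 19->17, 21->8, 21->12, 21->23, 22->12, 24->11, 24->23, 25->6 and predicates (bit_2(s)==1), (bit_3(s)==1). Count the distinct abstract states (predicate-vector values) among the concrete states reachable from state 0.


BFS from 0:
Concrete reachable: {0, 1, 2, 6, 8, 9, 10, 11, 12, 14, 15, 17, 21, 22, 23, 24}
Abstract via predicates (bit_2(s)==1), (bit_3(s)==1):
  (0,0) <- {0, 1, 2, 17}
  (0,1) <- {8, 9, 10, 11, 24}
  (1,0) <- {6, 21, 22, 23}
  (1,1) <- {12, 14, 15}
Distinct abstract states = 4

4


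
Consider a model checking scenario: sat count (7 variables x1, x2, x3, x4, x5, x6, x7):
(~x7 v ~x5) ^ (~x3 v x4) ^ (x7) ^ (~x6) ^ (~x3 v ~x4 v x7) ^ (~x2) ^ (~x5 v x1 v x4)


CNF with 7 clauses over 7 vars (128 assignments).
An assignment satisfies CNF iff every clause has >=1 true literal.
Check each row (bits = x1,x2,x3,x4,x5,x6,x7; clause T/F shown):
  row 0 [0000000]: clauses=TTFTTTT -> 0
  row 1 [0000001]: clauses=TTTTTTT -> 1
  row 2 [0000010]: clauses=TTFFTTT -> 0
  row 3 [0000011]: clauses=TTTFTTT -> 0
  row 4 [0000100]: clauses=TTFTTTF -> 0
  (every remaining row is evaluated the same way; all 128 results are listed next)
Full result column, 8 rows per line (x1,x2,x3,x4 fixed per line; x5,x6,x7 runs 000..111 left to right):
  rows 0-7 [x1,x2,x3,x4=0000]: 01000000  (ones: 1)
  rows 8-15 [x1,x2,x3,x4=0001]: 01000000  (ones: 1)
  rows 16-23 [x1,x2,x3,x4=0010]: 00000000  (ones: 0)
  rows 24-31 [x1,x2,x3,x4=0011]: 01000000  (ones: 1)
  rows 32-39 [x1,x2,x3,x4=0100]: 00000000  (ones: 0)
  rows 40-47 [x1,x2,x3,x4=0101]: 00000000  (ones: 0)
  rows 48-55 [x1,x2,x3,x4=0110]: 00000000  (ones: 0)
  rows 56-63 [x1,x2,x3,x4=0111]: 00000000  (ones: 0)
  rows 64-71 [x1,x2,x3,x4=1000]: 01000000  (ones: 1)
  rows 72-79 [x1,x2,x3,x4=1001]: 01000000  (ones: 1)
  rows 80-87 [x1,x2,x3,x4=1010]: 00000000  (ones: 0)
  rows 88-95 [x1,x2,x3,x4=1011]: 01000000  (ones: 1)
  rows 96-103 [x1,x2,x3,x4=1100]: 00000000  (ones: 0)
  rows 104-111 [x1,x2,x3,x4=1101]: 00000000  (ones: 0)
  rows 112-119 [x1,x2,x3,x4=1110]: 00000000  (ones: 0)
  rows 120-127 [x1,x2,x3,x4=1111]: 00000000  (ones: 0)
Satisfying assignments = 1+1+0+1+0+0+0+0+1+1+0+1+0+0+0+0 = 6

6


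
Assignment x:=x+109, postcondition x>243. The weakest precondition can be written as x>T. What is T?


Formula: wp(x:=E, P) = P[E/x] (substitute E for x in postcondition)
Step 1: Postcondition: x>243
Step 2: Substitute x+109 for x: x+109>243
Step 3: Solve for x: x > 243-109 = 134

134


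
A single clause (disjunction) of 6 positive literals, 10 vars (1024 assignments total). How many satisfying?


Step 1: Total=2^10=1024
Step 2: Unsat when all 6 false: 2^4=16
Step 3: Sat=1024-16=1008

1008


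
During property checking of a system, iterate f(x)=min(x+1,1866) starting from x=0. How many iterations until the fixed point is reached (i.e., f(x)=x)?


Step 1: x=0, cap=1866, increment=1
Step 2: x grows by 1 each step until capped at 1866; fixed point is x=1866
Step 3: iterations = ceil(1866/1) = 1866

1866


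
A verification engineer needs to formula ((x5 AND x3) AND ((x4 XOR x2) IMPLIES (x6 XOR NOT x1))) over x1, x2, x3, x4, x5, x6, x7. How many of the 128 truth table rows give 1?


Formula: ((x5 AND x3) AND ((x4 XOR x2) IMPLIES (x6 XOR NOT x1))) over 7 vars (128 rows)
Evaluate each row (x1, x2, x3, x4, x5, x6, x7 as bits, MSB first):
  row 0 [0000000]: ((0 AND 0) AND ((0 XOR 0) IMPLIES (0 XOR NOT 0))) -> 0
  row 1 [0000001]: ((0 AND 0) AND ((0 XOR 0) IMPLIES (0 XOR NOT 0))) -> 0
  row 2 [0000010]: ((0 AND 0) AND ((0 XOR 0) IMPLIES (1 XOR NOT 0))) -> 0
  row 3 [0000011]: ((0 AND 0) AND ((0 XOR 0) IMPLIES (1 XOR NOT 0))) -> 0
  row 4 [0000100]: ((1 AND 0) AND ((0 XOR 0) IMPLIES (0 XOR NOT 0))) -> 0
  (every remaining row is evaluated the same way; all 128 results are listed next)
Full result column, 8 rows per line (x1,x2,x3,x4 fixed per line; x5,x6,x7 runs 000..111 left to right):
  rows 0-7 [x1,x2,x3,x4=0000]: 00000000  (ones: 0)
  rows 8-15 [x1,x2,x3,x4=0001]: 00000000  (ones: 0)
  rows 16-23 [x1,x2,x3,x4=0010]: 00001111  (ones: 4)
  rows 24-31 [x1,x2,x3,x4=0011]: 00001100  (ones: 2)
  rows 32-39 [x1,x2,x3,x4=0100]: 00000000  (ones: 0)
  rows 40-47 [x1,x2,x3,x4=0101]: 00000000  (ones: 0)
  rows 48-55 [x1,x2,x3,x4=0110]: 00001100  (ones: 2)
  rows 56-63 [x1,x2,x3,x4=0111]: 00001111  (ones: 4)
  rows 64-71 [x1,x2,x3,x4=1000]: 00000000  (ones: 0)
  rows 72-79 [x1,x2,x3,x4=1001]: 00000000  (ones: 0)
  rows 80-87 [x1,x2,x3,x4=1010]: 00001111  (ones: 4)
  rows 88-95 [x1,x2,x3,x4=1011]: 00000011  (ones: 2)
  rows 96-103 [x1,x2,x3,x4=1100]: 00000000  (ones: 0)
  rows 104-111 [x1,x2,x3,x4=1101]: 00000000  (ones: 0)
  rows 112-119 [x1,x2,x3,x4=1110]: 00000011  (ones: 2)
  rows 120-127 [x1,x2,x3,x4=1111]: 00001111  (ones: 4)
Count of 1-rows = 0+0+4+2+0+0+2+4+0+0+4+2+0+0+2+4 = 24

24


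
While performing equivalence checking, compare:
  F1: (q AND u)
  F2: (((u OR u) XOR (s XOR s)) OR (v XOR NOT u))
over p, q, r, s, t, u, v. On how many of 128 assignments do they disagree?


F1 = (q AND u)
F2 = (((u OR u) XOR (s XOR s)) OR (v XOR NOT u))
Evaluate both on each of 128 rows (bits = p,q,r,s,t,u,v):
  row 0 [0000000]: F1=0 F2=1 (differ) -> 1
  row 1 [0000001]: F1=0 F2=0 -> 0
  row 2 [0000010]: F1=0 F2=1 (differ) -> 1
  row 3 [0000011]: F1=0 F2=1 (differ) -> 1
  row 4 [0000100]: F1=0 F2=1 (differ) -> 1
  (every remaining row is evaluated the same way; all 128 results are listed next)
Full result column, 8 rows per line (p,q,r,s fixed per line; t,u,v runs 000..111 left to right):
  rows 0-7 [p,q,r,s=0000]: 10111011  (ones: 6)
  rows 8-15 [p,q,r,s=0001]: 10111011  (ones: 6)
  rows 16-23 [p,q,r,s=0010]: 10111011  (ones: 6)
  rows 24-31 [p,q,r,s=0011]: 10111011  (ones: 6)
  rows 32-39 [p,q,r,s=0100]: 10001000  (ones: 2)
  rows 40-47 [p,q,r,s=0101]: 10001000  (ones: 2)
  rows 48-55 [p,q,r,s=0110]: 10001000  (ones: 2)
  rows 56-63 [p,q,r,s=0111]: 10001000  (ones: 2)
  rows 64-71 [p,q,r,s=1000]: 10111011  (ones: 6)
  rows 72-79 [p,q,r,s=1001]: 10111011  (ones: 6)
  rows 80-87 [p,q,r,s=1010]: 10111011  (ones: 6)
  rows 88-95 [p,q,r,s=1011]: 10111011  (ones: 6)
  rows 96-103 [p,q,r,s=1100]: 10001000  (ones: 2)
  rows 104-111 [p,q,r,s=1101]: 10001000  (ones: 2)
  rows 112-119 [p,q,r,s=1110]: 10001000  (ones: 2)
  rows 120-127 [p,q,r,s=1111]: 10001000  (ones: 2)
Disagreements = 6+6+6+6+2+2+2+2+6+6+6+6+2+2+2+2 = 64

64


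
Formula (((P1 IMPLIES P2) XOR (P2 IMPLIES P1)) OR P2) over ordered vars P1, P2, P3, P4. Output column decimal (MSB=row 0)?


Formula: (((P1 IMPLIES P2) XOR (P2 IMPLIES P1)) OR P2) over P1, P2, P3, P4 (16 rows)
Evaluate each row (bits = P1,P2,P3,P4, MSB first):
  row 0 [0000]: (((0 IMPLIES 0) XOR (0 IMPLIES 0)) OR 0) -> 0
  row 1 [0001]: (((0 IMPLIES 0) XOR (0 IMPLIES 0)) OR 0) -> 0
  row 2 [0010]: (((0 IMPLIES 0) XOR (0 IMPLIES 0)) OR 0) -> 0
  row 3 [0011]: (((0 IMPLIES 0) XOR (0 IMPLIES 0)) OR 0) -> 0
  row 4 [0100]: (((0 IMPLIES 1) XOR (1 IMPLIES 0)) OR 1) -> 1
  row 5 [0101]: (((0 IMPLIES 1) XOR (1 IMPLIES 0)) OR 1) -> 1
  row 6 [0110]: (((0 IMPLIES 1) XOR (1 IMPLIES 0)) OR 1) -> 1
  row 7 [0111]: (((0 IMPLIES 1) XOR (1 IMPLIES 0)) OR 1) -> 1
  row 8 [1000]: (((1 IMPLIES 0) XOR (0 IMPLIES 1)) OR 0) -> 1
  row 9 [1001]: (((1 IMPLIES 0) XOR (0 IMPLIES 1)) OR 0) -> 1
  row 10 [1010]: (((1 IMPLIES 0) XOR (0 IMPLIES 1)) OR 0) -> 1
  row 11 [1011]: (((1 IMPLIES 0) XOR (0 IMPLIES 1)) OR 0) -> 1
  row 12 [1100]: (((1 IMPLIES 1) XOR (1 IMPLIES 1)) OR 1) -> 1
  row 13 [1101]: (((1 IMPLIES 1) XOR (1 IMPLIES 1)) OR 1) -> 1
  row 14 [1110]: (((1 IMPLIES 1) XOR (1 IMPLIES 1)) OR 1) -> 1
  row 15 [1111]: (((1 IMPLIES 1) XOR (1 IMPLIES 1)) OR 1) -> 1
Full result column, 4 rows per line (P1,P2 fixed per line; P3,P4 runs 00..11 left to right):
  rows 0-3 [P1,P2=00]: 0000  = hex 0
  rows 4-7 [P1,P2=01]: 1111  = hex F
  rows 8-11 [P1,P2=10]: 1111  = hex F
  rows 12-15 [P1,P2=11]: 1111  = hex F
Output column (row 0 .. row 15) = 0000111111111111
Output column grouped in 4s = 0000 1111 1111 1111 = 0x0FFF
Convert to decimal digit by digit (value = value*16 + digit):
  0 -> 0
  0*16 + 15 (F) = 15
  15*16 + 15 (F) = 255
  255*16 + 15 (F) = 4095
Decimal = 4095

4095


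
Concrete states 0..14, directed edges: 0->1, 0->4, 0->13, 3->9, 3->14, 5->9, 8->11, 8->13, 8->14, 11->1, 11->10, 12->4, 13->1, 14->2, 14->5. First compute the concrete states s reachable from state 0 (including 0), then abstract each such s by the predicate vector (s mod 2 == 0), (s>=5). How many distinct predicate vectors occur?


BFS from 0:
Concrete reachable: {0, 1, 4, 13}
Abstract via predicates (s mod 2 == 0), (s>=5):
  (0,0) <- {1}
  (0,1) <- {13}
  (1,0) <- {0, 4}
Distinct abstract states = 3

3


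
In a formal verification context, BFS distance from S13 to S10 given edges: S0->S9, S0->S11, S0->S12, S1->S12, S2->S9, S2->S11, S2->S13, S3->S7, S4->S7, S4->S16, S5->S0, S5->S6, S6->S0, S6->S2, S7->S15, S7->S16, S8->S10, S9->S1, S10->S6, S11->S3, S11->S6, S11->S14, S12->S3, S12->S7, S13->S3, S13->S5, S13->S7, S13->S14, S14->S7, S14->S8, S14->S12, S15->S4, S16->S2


BFS layer-by-layer from S13:
  dist 0: {S13}
  dist 1: {S3, S5, S7, S14}
  dist 2: {S0, S6, S8, S12, S15, S16}
  dist 3: {S2, S4, S9, S10, S11}
  -> S10 reached at distance 3
Shortest path length = 3

3


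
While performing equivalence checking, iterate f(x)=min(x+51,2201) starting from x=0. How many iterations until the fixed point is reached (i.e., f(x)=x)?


Step 1: x=0, cap=2201, increment=51
Step 2: x grows by 51 each step until capped at 2201; fixed point is x=2201
Step 3: iterations = ceil(2201/51) = 44

44


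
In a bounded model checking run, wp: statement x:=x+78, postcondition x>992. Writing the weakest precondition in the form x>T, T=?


Formula: wp(x:=E, P) = P[E/x] (substitute E for x in postcondition)
Step 1: Postcondition: x>992
Step 2: Substitute x+78 for x: x+78>992
Step 3: Solve for x: x > 992-78 = 914

914


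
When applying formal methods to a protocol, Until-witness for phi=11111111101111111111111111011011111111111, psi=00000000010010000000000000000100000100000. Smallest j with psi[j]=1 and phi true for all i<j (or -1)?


(phi U psi) at 0: need smallest j with psi[j]=1 and phi[i]=1 for all i in [0,j).
Scan from step 0:
  step 0: phi=1, psi=0 -> continue
  step 1: phi=1, psi=0 -> continue
  step 2: phi=1, psi=0 -> continue
  step 3: phi=1, psi=0 -> continue
  step 9: psi=1 and phi held for [0,9) -> witness found
Witness step = 9

9


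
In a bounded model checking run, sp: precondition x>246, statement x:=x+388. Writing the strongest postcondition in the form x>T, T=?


Formula: sp(P, x:=E) = exists old_x. (x = E[old_x/x]) AND P[old_x/x] (old_x is the value of x before the assignment; eliminate old_x by solving x = E[old_x/x] for old_x)
Step 1: Precondition P: x>246, i.e. old_x > 246
Step 2: Assignment gives x = old_x + 388, so old_x = x - 388
Step 3: Substitute into P: x - 388 > 246
Step 4: Simplify: x > 246+388 = 634

634


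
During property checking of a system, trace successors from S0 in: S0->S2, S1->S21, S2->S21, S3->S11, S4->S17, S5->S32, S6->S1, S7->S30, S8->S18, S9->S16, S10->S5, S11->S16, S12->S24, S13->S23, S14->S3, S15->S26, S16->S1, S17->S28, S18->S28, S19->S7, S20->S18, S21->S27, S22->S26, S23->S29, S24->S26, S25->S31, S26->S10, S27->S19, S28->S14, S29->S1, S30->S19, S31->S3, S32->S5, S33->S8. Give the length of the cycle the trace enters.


Trace from S0 until a state repeats:
  S0 -> S2 -> S21 -> S27 -> S19 -> S7 -> S30 -> S19
S19 first seen at step 4, revisited at step 7.
Cycle length = 7 - 4 = 3

3


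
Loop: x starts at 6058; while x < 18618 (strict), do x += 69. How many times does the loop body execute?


Step 1: x goes from 6058 toward 18618 by 69; the body runs while x<18618, so iterations = ceil((bound-start)/step)
Step 2: Distance=12560
Step 3: ceil(12560/69)=183

183


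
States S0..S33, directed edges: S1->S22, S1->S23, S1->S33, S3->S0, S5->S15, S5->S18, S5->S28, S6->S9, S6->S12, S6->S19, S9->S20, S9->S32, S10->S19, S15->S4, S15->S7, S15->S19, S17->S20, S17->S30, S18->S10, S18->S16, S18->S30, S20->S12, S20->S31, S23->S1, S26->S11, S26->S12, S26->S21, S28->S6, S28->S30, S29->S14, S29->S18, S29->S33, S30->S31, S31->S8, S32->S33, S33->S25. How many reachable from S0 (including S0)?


BFS from S0:
  layer 0: {S0}
Reachable set: {S0}
Count = 1

1


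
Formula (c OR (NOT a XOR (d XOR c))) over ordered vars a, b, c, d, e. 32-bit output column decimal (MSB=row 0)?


Formula: (c OR (NOT a XOR (d XOR c))) over a, b, c, d, e (32 rows)
Evaluate each row (bits = a,b,c,d,e, MSB first):
  row 0 [00000]: (0 OR (NOT 0 XOR (0 XOR 0))) -> 1
  row 1 [00001]: (0 OR (NOT 0 XOR (0 XOR 0))) -> 1
  row 2 [00010]: (0 OR (NOT 0 XOR (1 XOR 0))) -> 0
  row 3 [00011]: (0 OR (NOT 0 XOR (1 XOR 0))) -> 0
  row 4 [00100]: (1 OR (NOT 0 XOR (0 XOR 1))) -> 1
  row 5 [00101]: (1 OR (NOT 0 XOR (0 XOR 1))) -> 1
  row 6 [00110]: (1 OR (NOT 0 XOR (1 XOR 1))) -> 1
  row 7 [00111]: (1 OR (NOT 0 XOR (1 XOR 1))) -> 1
  row 8 [01000]: (0 OR (NOT 0 XOR (0 XOR 0))) -> 1
  row 9 [01001]: (0 OR (NOT 0 XOR (0 XOR 0))) -> 1
  row 10 [01010]: (0 OR (NOT 0 XOR (1 XOR 0))) -> 0
  row 11 [01011]: (0 OR (NOT 0 XOR (1 XOR 0))) -> 0
  row 12 [01100]: (1 OR (NOT 0 XOR (0 XOR 1))) -> 1
  row 13 [01101]: (1 OR (NOT 0 XOR (0 XOR 1))) -> 1
  row 14 [01110]: (1 OR (NOT 0 XOR (1 XOR 1))) -> 1
  row 15 [01111]: (1 OR (NOT 0 XOR (1 XOR 1))) -> 1
  row 16 [10000]: (0 OR (NOT 1 XOR (0 XOR 0))) -> 0
  row 17 [10001]: (0 OR (NOT 1 XOR (0 XOR 0))) -> 0
  row 18 [10010]: (0 OR (NOT 1 XOR (1 XOR 0))) -> 1
  row 19 [10011]: (0 OR (NOT 1 XOR (1 XOR 0))) -> 1
  row 20 [10100]: (1 OR (NOT 1 XOR (0 XOR 1))) -> 1
  row 21 [10101]: (1 OR (NOT 1 XOR (0 XOR 1))) -> 1
  row 22 [10110]: (1 OR (NOT 1 XOR (1 XOR 1))) -> 1
  row 23 [10111]: (1 OR (NOT 1 XOR (1 XOR 1))) -> 1
  row 24 [11000]: (0 OR (NOT 1 XOR (0 XOR 0))) -> 0
  row 25 [11001]: (0 OR (NOT 1 XOR (0 XOR 0))) -> 0
  row 26 [11010]: (0 OR (NOT 1 XOR (1 XOR 0))) -> 1
  row 27 [11011]: (0 OR (NOT 1 XOR (1 XOR 0))) -> 1
  row 28 [11100]: (1 OR (NOT 1 XOR (0 XOR 1))) -> 1
  row 29 [11101]: (1 OR (NOT 1 XOR (0 XOR 1))) -> 1
  row 30 [11110]: (1 OR (NOT 1 XOR (1 XOR 1))) -> 1
  row 31 [11111]: (1 OR (NOT 1 XOR (1 XOR 1))) -> 1
Full result column, 4 rows per line (a,b,c fixed per line; d,e runs 00..11 left to right):
  rows 0-3 [a,b,c=000]: 1100  = hex C
  rows 4-7 [a,b,c=001]: 1111  = hex F
  rows 8-11 [a,b,c=010]: 1100  = hex C
  rows 12-15 [a,b,c=011]: 1111  = hex F
  rows 16-19 [a,b,c=100]: 0011  = hex 3
  rows 20-23 [a,b,c=101]: 1111  = hex F
  rows 24-27 [a,b,c=110]: 0011  = hex 3
  rows 28-31 [a,b,c=111]: 1111  = hex F
Output column (row 0 .. row 31) = 11001111110011110011111100111111
Output column grouped in 4s = 1100 1111 1100 1111 0011 1111 0011 1111 = 0xCFCF3F3F
Convert to decimal digit by digit (value = value*16 + digit):
  C -> 12
  12*16 + 15 (F) = 207
  207*16 + 12 (C) = 3324
  3324*16 + 15 (F) = 53199
  53199*16 + 3 = 851187
  851187*16 + 15 (F) = 13619007
  13619007*16 + 3 = 217904115
  217904115*16 + 15 (F) = 3486465855
Decimal = 3486465855

3486465855


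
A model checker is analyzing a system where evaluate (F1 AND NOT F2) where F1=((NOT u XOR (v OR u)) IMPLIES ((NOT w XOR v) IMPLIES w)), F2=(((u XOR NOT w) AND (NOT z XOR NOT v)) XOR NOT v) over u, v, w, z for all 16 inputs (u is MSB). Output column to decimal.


F1 = ((NOT u XOR (v OR u)) IMPLIES ((NOT w XOR v) IMPLIES w))
F2 = (((u XOR NOT w) AND (NOT z XOR NOT v)) XOR NOT v)
Counterexample to F1=>F2 is where F1=1 and F2=0.
Evaluate each row (bits = u,v,w,z, MSB first):
  row 0 [0000]: F1=0 F2=1 -> F1&~F2 -> 0
  row 1 [0001]: F1=0 F2=0 -> F1&~F2 -> 0
  row 2 [0010]: F1=1 F2=1 -> F1&~F2 -> 0
  row 3 [0011]: F1=1 F2=1 -> F1&~F2 -> 0
  row 4 [0100]: F1=1 F2=1 -> F1&~F2 -> 0
  row 5 [0101]: F1=1 F2=0 -> F1&~F2 -> 1
  row 6 [0110]: F1=1 F2=0 -> F1&~F2 -> 1
  row 7 [0111]: F1=1 F2=0 -> F1&~F2 -> 1
  row 8 [1000]: F1=0 F2=1 -> F1&~F2 -> 0
  row 9 [1001]: F1=0 F2=1 -> F1&~F2 -> 0
  row 10 [1010]: F1=1 F2=1 -> F1&~F2 -> 0
  row 11 [1011]: F1=1 F2=0 -> F1&~F2 -> 1
  row 12 [1100]: F1=1 F2=0 -> F1&~F2 -> 1
  row 13 [1101]: F1=1 F2=0 -> F1&~F2 -> 1
  row 14 [1110]: F1=1 F2=1 -> F1&~F2 -> 0
  row 15 [1111]: F1=1 F2=0 -> F1&~F2 -> 1
Full result column, 4 rows per line (u,v fixed per line; w,z runs 00..11 left to right):
  rows 0-3 [u,v=00]: 0000  = hex 0
  rows 4-7 [u,v=01]: 0111  = hex 7
  rows 8-11 [u,v=10]: 0001  = hex 1
  rows 12-15 [u,v=11]: 1101  = hex D
Counterexample vector (row 0 .. row 15) = 0000011100011101
Output column grouped in 4s = 0000 0111 0001 1101 = 0x071D
Convert to decimal digit by digit (value = value*16 + digit):
  0 -> 0
  0*16 + 7 = 7
  7*16 + 1 = 113
  113*16 + 13 (D) = 1821
Decimal = 1821

1821


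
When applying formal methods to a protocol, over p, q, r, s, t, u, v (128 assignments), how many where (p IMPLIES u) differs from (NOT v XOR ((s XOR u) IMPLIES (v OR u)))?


F1 = (p IMPLIES u)
F2 = (NOT v XOR ((s XOR u) IMPLIES (v OR u)))
Evaluate both on each of 128 rows (bits = p,q,r,s,t,u,v):
  row 0 [0000000]: F1=1 F2=0 (differ) -> 1
  row 1 [0000001]: F1=1 F2=1 -> 0
  row 2 [0000010]: F1=1 F2=0 (differ) -> 1
  row 3 [0000011]: F1=1 F2=1 -> 0
  row 4 [0000100]: F1=1 F2=0 (differ) -> 1
  (every remaining row is evaluated the same way; all 128 results are listed next)
Full result column, 8 rows per line (p,q,r,s fixed per line; t,u,v runs 000..111 left to right):
  rows 0-7 [p,q,r,s=0000]: 10101010  (ones: 4)
  rows 8-15 [p,q,r,s=0001]: 00100010  (ones: 2)
  rows 16-23 [p,q,r,s=0010]: 10101010  (ones: 4)
  rows 24-31 [p,q,r,s=0011]: 00100010  (ones: 2)
  rows 32-39 [p,q,r,s=0100]: 10101010  (ones: 4)
  rows 40-47 [p,q,r,s=0101]: 00100010  (ones: 2)
  rows 48-55 [p,q,r,s=0110]: 10101010  (ones: 4)
  rows 56-63 [p,q,r,s=0111]: 00100010  (ones: 2)
  rows 64-71 [p,q,r,s=1000]: 01100110  (ones: 4)
  rows 72-79 [p,q,r,s=1001]: 11101110  (ones: 6)
  rows 80-87 [p,q,r,s=1010]: 01100110  (ones: 4)
  rows 88-95 [p,q,r,s=1011]: 11101110  (ones: 6)
  rows 96-103 [p,q,r,s=1100]: 01100110  (ones: 4)
  rows 104-111 [p,q,r,s=1101]: 11101110  (ones: 6)
  rows 112-119 [p,q,r,s=1110]: 01100110  (ones: 4)
  rows 120-127 [p,q,r,s=1111]: 11101110  (ones: 6)
Disagreements = 4+2+4+2+4+2+4+2+4+6+4+6+4+6+4+6 = 64

64


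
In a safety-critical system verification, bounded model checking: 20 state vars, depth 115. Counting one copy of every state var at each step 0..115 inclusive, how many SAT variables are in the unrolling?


BMC unrolls to depth k, creating one copy of each state var for steps 0..k.
Step count = 115 + 1 = 116 (steps 0 through 115)
Vars per step = 20
Total = 20 * 116 = 2320

2320


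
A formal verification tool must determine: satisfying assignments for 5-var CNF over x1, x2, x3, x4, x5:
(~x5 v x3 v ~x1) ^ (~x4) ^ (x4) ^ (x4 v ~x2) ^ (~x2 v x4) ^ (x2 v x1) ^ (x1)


CNF with 7 clauses over 5 vars (32 assignments).
An assignment satisfies CNF iff every clause has >=1 true literal.
Check each row (bits = x1,x2,x3,x4,x5; clause T/F shown):
  row 0 [00000]: clauses=TTFTTFF -> 0
  row 1 [00001]: clauses=TTFTTFF -> 0
  row 2 [00010]: clauses=TFTTTFF -> 0
  row 3 [00011]: clauses=TFTTTFF -> 0
  row 4 [00100]: clauses=TTFTTFF -> 0
  row 5 [00101]: clauses=TTFTTFF -> 0
  row 6 [00110]: clauses=TFTTTFF -> 0
  row 7 [00111]: clauses=TFTTTFF -> 0
  row 8 [01000]: clauses=TTFFFTF -> 0
  row 9 [01001]: clauses=TTFFFTF -> 0
  row 10 [01010]: clauses=TFTTTTF -> 0
  row 11 [01011]: clauses=TFTTTTF -> 0
  row 12 [01100]: clauses=TTFFFTF -> 0
  row 13 [01101]: clauses=TTFFFTF -> 0
  row 14 [01110]: clauses=TFTTTTF -> 0
  row 15 [01111]: clauses=TFTTTTF -> 0
  row 16 [10000]: clauses=TTFTTTT -> 0
  row 17 [10001]: clauses=FTFTTTT -> 0
  row 18 [10010]: clauses=TFTTTTT -> 0
  row 19 [10011]: clauses=FFTTTTT -> 0
  row 20 [10100]: clauses=TTFTTTT -> 0
  row 21 [10101]: clauses=TTFTTTT -> 0
  row 22 [10110]: clauses=TFTTTTT -> 0
  row 23 [10111]: clauses=TFTTTTT -> 0
  row 24 [11000]: clauses=TTFFFTT -> 0
  row 25 [11001]: clauses=FTFFFTT -> 0
  row 26 [11010]: clauses=TFTTTTT -> 0
  row 27 [11011]: clauses=FFTTTTT -> 0
  row 28 [11100]: clauses=TTFFFTT -> 0
  row 29 [11101]: clauses=TTFFFTT -> 0
  row 30 [11110]: clauses=TFTTTTT -> 0
  row 31 [11111]: clauses=TFTTTTT -> 0
Full result column, 8 rows per line (x1,x2 fixed per line; x3,x4,x5 runs 000..111 left to right):
  rows 0-7 [x1,x2=00]: 00000000  (ones: 0)
  rows 8-15 [x1,x2=01]: 00000000  (ones: 0)
  rows 16-23 [x1,x2=10]: 00000000  (ones: 0)
  rows 24-31 [x1,x2=11]: 00000000  (ones: 0)
Satisfying assignments = 0+0+0+0 = 0

0


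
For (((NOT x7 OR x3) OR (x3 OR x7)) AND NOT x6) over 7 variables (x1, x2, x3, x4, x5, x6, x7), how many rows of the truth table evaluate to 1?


Formula: (((NOT x7 OR x3) OR (x3 OR x7)) AND NOT x6) over 7 vars (128 rows)
Evaluate each row (x1, x2, x3, x4, x5, x6, x7 as bits, MSB first):
  row 0 [0000000]: (((NOT 0 OR 0) OR (0 OR 0)) AND NOT 0) -> 1
  row 1 [0000001]: (((NOT 1 OR 0) OR (0 OR 1)) AND NOT 0) -> 1
  row 2 [0000010]: (((NOT 0 OR 0) OR (0 OR 0)) AND NOT 1) -> 0
  row 3 [0000011]: (((NOT 1 OR 0) OR (0 OR 1)) AND NOT 1) -> 0
  row 4 [0000100]: (((NOT 0 OR 0) OR (0 OR 0)) AND NOT 0) -> 1
  (every remaining row is evaluated the same way; all 128 results are listed next)
Full result column, 8 rows per line (x1,x2,x3,x4 fixed per line; x5,x6,x7 runs 000..111 left to right):
  rows 0-7 [x1,x2,x3,x4=0000]: 11001100  (ones: 4)
  rows 8-15 [x1,x2,x3,x4=0001]: 11001100  (ones: 4)
  rows 16-23 [x1,x2,x3,x4=0010]: 11001100  (ones: 4)
  rows 24-31 [x1,x2,x3,x4=0011]: 11001100  (ones: 4)
  rows 32-39 [x1,x2,x3,x4=0100]: 11001100  (ones: 4)
  rows 40-47 [x1,x2,x3,x4=0101]: 11001100  (ones: 4)
  rows 48-55 [x1,x2,x3,x4=0110]: 11001100  (ones: 4)
  rows 56-63 [x1,x2,x3,x4=0111]: 11001100  (ones: 4)
  rows 64-71 [x1,x2,x3,x4=1000]: 11001100  (ones: 4)
  rows 72-79 [x1,x2,x3,x4=1001]: 11001100  (ones: 4)
  rows 80-87 [x1,x2,x3,x4=1010]: 11001100  (ones: 4)
  rows 88-95 [x1,x2,x3,x4=1011]: 11001100  (ones: 4)
  rows 96-103 [x1,x2,x3,x4=1100]: 11001100  (ones: 4)
  rows 104-111 [x1,x2,x3,x4=1101]: 11001100  (ones: 4)
  rows 112-119 [x1,x2,x3,x4=1110]: 11001100  (ones: 4)
  rows 120-127 [x1,x2,x3,x4=1111]: 11001100  (ones: 4)
Count of 1-rows = 4+4+4+4+4+4+4+4+4+4+4+4+4+4+4+4 = 64

64


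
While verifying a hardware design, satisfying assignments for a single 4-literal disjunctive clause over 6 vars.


Step 1: Total=2^6=64
Step 2: Unsat when all 4 false: 2^2=4
Step 3: Sat=64-4=60

60


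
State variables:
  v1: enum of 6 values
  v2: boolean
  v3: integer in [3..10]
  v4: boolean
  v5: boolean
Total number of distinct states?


State space = product of domain sizes of all variables.
Domain sizes:
  v1 (enum of 6 values): 6
  v2 (boolean): 2
  v3 (integer in [3..10]): 8
  v4 (boolean): 2
  v5 (boolean): 2
Product = 6 * 2 * 8 * 2 * 2 = 384

384


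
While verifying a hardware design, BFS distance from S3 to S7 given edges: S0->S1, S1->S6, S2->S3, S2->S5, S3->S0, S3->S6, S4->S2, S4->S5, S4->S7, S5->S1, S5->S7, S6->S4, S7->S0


BFS layer-by-layer from S3:
  dist 0: {S3}
  dist 1: {S0, S6}
  dist 2: {S1, S4}
  dist 3: {S2, S5, S7}
  -> S7 reached at distance 3
Shortest path length = 3

3


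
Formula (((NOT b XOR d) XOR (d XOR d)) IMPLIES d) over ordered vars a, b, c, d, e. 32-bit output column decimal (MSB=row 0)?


Formula: (((NOT b XOR d) XOR (d XOR d)) IMPLIES d) over a, b, c, d, e (32 rows)
Evaluate each row (bits = a,b,c,d,e, MSB first):
  row 0 [00000]: (((NOT 0 XOR 0) XOR (0 XOR 0)) IMPLIES 0) -> 0
  row 1 [00001]: (((NOT 0 XOR 0) XOR (0 XOR 0)) IMPLIES 0) -> 0
  row 2 [00010]: (((NOT 0 XOR 1) XOR (1 XOR 1)) IMPLIES 1) -> 1
  row 3 [00011]: (((NOT 0 XOR 1) XOR (1 XOR 1)) IMPLIES 1) -> 1
  row 4 [00100]: (((NOT 0 XOR 0) XOR (0 XOR 0)) IMPLIES 0) -> 0
  row 5 [00101]: (((NOT 0 XOR 0) XOR (0 XOR 0)) IMPLIES 0) -> 0
  row 6 [00110]: (((NOT 0 XOR 1) XOR (1 XOR 1)) IMPLIES 1) -> 1
  row 7 [00111]: (((NOT 0 XOR 1) XOR (1 XOR 1)) IMPLIES 1) -> 1
  row 8 [01000]: (((NOT 1 XOR 0) XOR (0 XOR 0)) IMPLIES 0) -> 1
  row 9 [01001]: (((NOT 1 XOR 0) XOR (0 XOR 0)) IMPLIES 0) -> 1
  row 10 [01010]: (((NOT 1 XOR 1) XOR (1 XOR 1)) IMPLIES 1) -> 1
  row 11 [01011]: (((NOT 1 XOR 1) XOR (1 XOR 1)) IMPLIES 1) -> 1
  row 12 [01100]: (((NOT 1 XOR 0) XOR (0 XOR 0)) IMPLIES 0) -> 1
  row 13 [01101]: (((NOT 1 XOR 0) XOR (0 XOR 0)) IMPLIES 0) -> 1
  row 14 [01110]: (((NOT 1 XOR 1) XOR (1 XOR 1)) IMPLIES 1) -> 1
  row 15 [01111]: (((NOT 1 XOR 1) XOR (1 XOR 1)) IMPLIES 1) -> 1
  row 16 [10000]: (((NOT 0 XOR 0) XOR (0 XOR 0)) IMPLIES 0) -> 0
  row 17 [10001]: (((NOT 0 XOR 0) XOR (0 XOR 0)) IMPLIES 0) -> 0
  row 18 [10010]: (((NOT 0 XOR 1) XOR (1 XOR 1)) IMPLIES 1) -> 1
  row 19 [10011]: (((NOT 0 XOR 1) XOR (1 XOR 1)) IMPLIES 1) -> 1
  row 20 [10100]: (((NOT 0 XOR 0) XOR (0 XOR 0)) IMPLIES 0) -> 0
  row 21 [10101]: (((NOT 0 XOR 0) XOR (0 XOR 0)) IMPLIES 0) -> 0
  row 22 [10110]: (((NOT 0 XOR 1) XOR (1 XOR 1)) IMPLIES 1) -> 1
  row 23 [10111]: (((NOT 0 XOR 1) XOR (1 XOR 1)) IMPLIES 1) -> 1
  row 24 [11000]: (((NOT 1 XOR 0) XOR (0 XOR 0)) IMPLIES 0) -> 1
  row 25 [11001]: (((NOT 1 XOR 0) XOR (0 XOR 0)) IMPLIES 0) -> 1
  row 26 [11010]: (((NOT 1 XOR 1) XOR (1 XOR 1)) IMPLIES 1) -> 1
  row 27 [11011]: (((NOT 1 XOR 1) XOR (1 XOR 1)) IMPLIES 1) -> 1
  row 28 [11100]: (((NOT 1 XOR 0) XOR (0 XOR 0)) IMPLIES 0) -> 1
  row 29 [11101]: (((NOT 1 XOR 0) XOR (0 XOR 0)) IMPLIES 0) -> 1
  row 30 [11110]: (((NOT 1 XOR 1) XOR (1 XOR 1)) IMPLIES 1) -> 1
  row 31 [11111]: (((NOT 1 XOR 1) XOR (1 XOR 1)) IMPLIES 1) -> 1
Full result column, 4 rows per line (a,b,c fixed per line; d,e runs 00..11 left to right):
  rows 0-3 [a,b,c=000]: 0011  = hex 3
  rows 4-7 [a,b,c=001]: 0011  = hex 3
  rows 8-11 [a,b,c=010]: 1111  = hex F
  rows 12-15 [a,b,c=011]: 1111  = hex F
  rows 16-19 [a,b,c=100]: 0011  = hex 3
  rows 20-23 [a,b,c=101]: 0011  = hex 3
  rows 24-27 [a,b,c=110]: 1111  = hex F
  rows 28-31 [a,b,c=111]: 1111  = hex F
Output column (row 0 .. row 31) = 00110011111111110011001111111111
Output column grouped in 4s = 0011 0011 1111 1111 0011 0011 1111 1111 = 0x33FF33FF
Convert to decimal digit by digit (value = value*16 + digit):
  3 -> 3
  3*16 + 3 = 51
  51*16 + 15 (F) = 831
  831*16 + 15 (F) = 13311
  13311*16 + 3 = 212979
  212979*16 + 3 = 3407667
  3407667*16 + 15 (F) = 54522687
  54522687*16 + 15 (F) = 872363007
Decimal = 872363007

872363007


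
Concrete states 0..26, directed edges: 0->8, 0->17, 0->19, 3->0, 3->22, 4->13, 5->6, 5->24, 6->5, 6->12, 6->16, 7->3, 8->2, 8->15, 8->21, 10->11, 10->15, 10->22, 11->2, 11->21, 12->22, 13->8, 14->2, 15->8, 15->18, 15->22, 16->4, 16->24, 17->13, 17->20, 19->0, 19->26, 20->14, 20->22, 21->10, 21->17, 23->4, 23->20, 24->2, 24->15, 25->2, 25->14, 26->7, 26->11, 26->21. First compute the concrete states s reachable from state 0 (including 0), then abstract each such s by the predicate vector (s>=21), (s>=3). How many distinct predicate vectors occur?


BFS from 0:
Concrete reachable: {0, 2, 3, 7, 8, 10, 11, 13, 14, 15, 17, 18, 19, 20, 21, 22, 26}
Abstract via predicates (s>=21), (s>=3):
  (0,0) <- {0, 2}
  (0,1) <- {3, 7, 8, 10, 11, 13, 14, 15, 17, 18, 19, 20}
  (1,1) <- {21, 22, 26}
Distinct abstract states = 3

3
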